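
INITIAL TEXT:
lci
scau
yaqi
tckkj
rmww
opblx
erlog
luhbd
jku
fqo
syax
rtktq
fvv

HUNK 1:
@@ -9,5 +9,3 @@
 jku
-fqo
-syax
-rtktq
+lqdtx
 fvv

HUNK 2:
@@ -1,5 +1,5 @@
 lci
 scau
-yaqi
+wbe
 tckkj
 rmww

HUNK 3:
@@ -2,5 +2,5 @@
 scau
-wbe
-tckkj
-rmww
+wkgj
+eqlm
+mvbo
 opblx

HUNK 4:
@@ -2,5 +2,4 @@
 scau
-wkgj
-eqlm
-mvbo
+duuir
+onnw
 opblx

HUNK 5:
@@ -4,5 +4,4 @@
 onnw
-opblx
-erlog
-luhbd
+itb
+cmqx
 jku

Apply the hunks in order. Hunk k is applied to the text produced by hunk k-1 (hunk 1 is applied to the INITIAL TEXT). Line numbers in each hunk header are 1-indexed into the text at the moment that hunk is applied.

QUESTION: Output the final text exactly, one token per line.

Hunk 1: at line 9 remove [fqo,syax,rtktq] add [lqdtx] -> 11 lines: lci scau yaqi tckkj rmww opblx erlog luhbd jku lqdtx fvv
Hunk 2: at line 1 remove [yaqi] add [wbe] -> 11 lines: lci scau wbe tckkj rmww opblx erlog luhbd jku lqdtx fvv
Hunk 3: at line 2 remove [wbe,tckkj,rmww] add [wkgj,eqlm,mvbo] -> 11 lines: lci scau wkgj eqlm mvbo opblx erlog luhbd jku lqdtx fvv
Hunk 4: at line 2 remove [wkgj,eqlm,mvbo] add [duuir,onnw] -> 10 lines: lci scau duuir onnw opblx erlog luhbd jku lqdtx fvv
Hunk 5: at line 4 remove [opblx,erlog,luhbd] add [itb,cmqx] -> 9 lines: lci scau duuir onnw itb cmqx jku lqdtx fvv

Answer: lci
scau
duuir
onnw
itb
cmqx
jku
lqdtx
fvv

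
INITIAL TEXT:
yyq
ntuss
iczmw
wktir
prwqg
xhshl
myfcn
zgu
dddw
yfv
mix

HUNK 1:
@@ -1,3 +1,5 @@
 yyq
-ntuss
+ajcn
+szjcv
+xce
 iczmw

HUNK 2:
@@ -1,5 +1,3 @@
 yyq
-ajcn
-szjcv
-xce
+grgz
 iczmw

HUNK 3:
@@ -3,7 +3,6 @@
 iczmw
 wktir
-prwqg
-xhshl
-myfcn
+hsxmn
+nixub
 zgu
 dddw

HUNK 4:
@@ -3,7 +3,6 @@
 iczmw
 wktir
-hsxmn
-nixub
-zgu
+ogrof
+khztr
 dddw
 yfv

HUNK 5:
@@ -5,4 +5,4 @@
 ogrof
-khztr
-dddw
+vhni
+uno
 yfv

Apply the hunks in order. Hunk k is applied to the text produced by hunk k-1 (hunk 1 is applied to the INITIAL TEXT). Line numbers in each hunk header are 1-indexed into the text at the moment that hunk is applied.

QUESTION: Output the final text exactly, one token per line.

Hunk 1: at line 1 remove [ntuss] add [ajcn,szjcv,xce] -> 13 lines: yyq ajcn szjcv xce iczmw wktir prwqg xhshl myfcn zgu dddw yfv mix
Hunk 2: at line 1 remove [ajcn,szjcv,xce] add [grgz] -> 11 lines: yyq grgz iczmw wktir prwqg xhshl myfcn zgu dddw yfv mix
Hunk 3: at line 3 remove [prwqg,xhshl,myfcn] add [hsxmn,nixub] -> 10 lines: yyq grgz iczmw wktir hsxmn nixub zgu dddw yfv mix
Hunk 4: at line 3 remove [hsxmn,nixub,zgu] add [ogrof,khztr] -> 9 lines: yyq grgz iczmw wktir ogrof khztr dddw yfv mix
Hunk 5: at line 5 remove [khztr,dddw] add [vhni,uno] -> 9 lines: yyq grgz iczmw wktir ogrof vhni uno yfv mix

Answer: yyq
grgz
iczmw
wktir
ogrof
vhni
uno
yfv
mix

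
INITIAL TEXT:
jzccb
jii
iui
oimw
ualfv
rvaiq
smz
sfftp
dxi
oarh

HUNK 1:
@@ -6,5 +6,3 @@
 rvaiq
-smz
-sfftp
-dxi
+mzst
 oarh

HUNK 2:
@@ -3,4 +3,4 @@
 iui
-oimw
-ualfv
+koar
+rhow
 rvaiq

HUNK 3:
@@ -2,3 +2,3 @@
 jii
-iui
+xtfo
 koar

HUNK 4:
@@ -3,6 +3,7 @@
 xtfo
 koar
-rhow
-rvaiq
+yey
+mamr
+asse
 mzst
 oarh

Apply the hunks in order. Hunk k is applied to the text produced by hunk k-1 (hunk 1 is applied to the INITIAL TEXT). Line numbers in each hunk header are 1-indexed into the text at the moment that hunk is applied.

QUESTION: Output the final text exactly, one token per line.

Hunk 1: at line 6 remove [smz,sfftp,dxi] add [mzst] -> 8 lines: jzccb jii iui oimw ualfv rvaiq mzst oarh
Hunk 2: at line 3 remove [oimw,ualfv] add [koar,rhow] -> 8 lines: jzccb jii iui koar rhow rvaiq mzst oarh
Hunk 3: at line 2 remove [iui] add [xtfo] -> 8 lines: jzccb jii xtfo koar rhow rvaiq mzst oarh
Hunk 4: at line 3 remove [rhow,rvaiq] add [yey,mamr,asse] -> 9 lines: jzccb jii xtfo koar yey mamr asse mzst oarh

Answer: jzccb
jii
xtfo
koar
yey
mamr
asse
mzst
oarh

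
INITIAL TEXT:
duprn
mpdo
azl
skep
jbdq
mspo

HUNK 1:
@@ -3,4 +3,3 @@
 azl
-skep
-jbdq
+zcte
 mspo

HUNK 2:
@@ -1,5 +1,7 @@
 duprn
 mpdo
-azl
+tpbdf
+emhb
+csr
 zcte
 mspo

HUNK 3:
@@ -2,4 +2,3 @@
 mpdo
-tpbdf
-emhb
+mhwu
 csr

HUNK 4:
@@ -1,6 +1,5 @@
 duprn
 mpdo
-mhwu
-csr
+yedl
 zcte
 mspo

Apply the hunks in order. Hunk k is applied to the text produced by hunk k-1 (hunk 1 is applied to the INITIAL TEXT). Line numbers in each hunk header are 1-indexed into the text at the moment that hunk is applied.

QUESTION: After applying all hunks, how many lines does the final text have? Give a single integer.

Hunk 1: at line 3 remove [skep,jbdq] add [zcte] -> 5 lines: duprn mpdo azl zcte mspo
Hunk 2: at line 1 remove [azl] add [tpbdf,emhb,csr] -> 7 lines: duprn mpdo tpbdf emhb csr zcte mspo
Hunk 3: at line 2 remove [tpbdf,emhb] add [mhwu] -> 6 lines: duprn mpdo mhwu csr zcte mspo
Hunk 4: at line 1 remove [mhwu,csr] add [yedl] -> 5 lines: duprn mpdo yedl zcte mspo
Final line count: 5

Answer: 5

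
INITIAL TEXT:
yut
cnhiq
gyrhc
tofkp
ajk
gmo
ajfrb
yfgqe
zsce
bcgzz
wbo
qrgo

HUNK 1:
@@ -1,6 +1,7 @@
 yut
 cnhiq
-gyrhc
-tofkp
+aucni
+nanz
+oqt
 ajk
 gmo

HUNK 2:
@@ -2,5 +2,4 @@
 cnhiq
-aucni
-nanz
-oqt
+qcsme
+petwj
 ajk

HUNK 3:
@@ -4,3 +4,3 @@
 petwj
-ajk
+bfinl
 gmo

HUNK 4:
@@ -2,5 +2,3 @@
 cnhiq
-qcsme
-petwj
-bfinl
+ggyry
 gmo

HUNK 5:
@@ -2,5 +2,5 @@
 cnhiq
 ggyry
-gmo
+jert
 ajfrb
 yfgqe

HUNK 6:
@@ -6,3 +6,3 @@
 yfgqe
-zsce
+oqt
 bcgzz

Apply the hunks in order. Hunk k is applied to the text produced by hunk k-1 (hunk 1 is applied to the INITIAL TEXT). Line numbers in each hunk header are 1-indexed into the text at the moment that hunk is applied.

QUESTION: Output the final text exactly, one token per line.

Answer: yut
cnhiq
ggyry
jert
ajfrb
yfgqe
oqt
bcgzz
wbo
qrgo

Derivation:
Hunk 1: at line 1 remove [gyrhc,tofkp] add [aucni,nanz,oqt] -> 13 lines: yut cnhiq aucni nanz oqt ajk gmo ajfrb yfgqe zsce bcgzz wbo qrgo
Hunk 2: at line 2 remove [aucni,nanz,oqt] add [qcsme,petwj] -> 12 lines: yut cnhiq qcsme petwj ajk gmo ajfrb yfgqe zsce bcgzz wbo qrgo
Hunk 3: at line 4 remove [ajk] add [bfinl] -> 12 lines: yut cnhiq qcsme petwj bfinl gmo ajfrb yfgqe zsce bcgzz wbo qrgo
Hunk 4: at line 2 remove [qcsme,petwj,bfinl] add [ggyry] -> 10 lines: yut cnhiq ggyry gmo ajfrb yfgqe zsce bcgzz wbo qrgo
Hunk 5: at line 2 remove [gmo] add [jert] -> 10 lines: yut cnhiq ggyry jert ajfrb yfgqe zsce bcgzz wbo qrgo
Hunk 6: at line 6 remove [zsce] add [oqt] -> 10 lines: yut cnhiq ggyry jert ajfrb yfgqe oqt bcgzz wbo qrgo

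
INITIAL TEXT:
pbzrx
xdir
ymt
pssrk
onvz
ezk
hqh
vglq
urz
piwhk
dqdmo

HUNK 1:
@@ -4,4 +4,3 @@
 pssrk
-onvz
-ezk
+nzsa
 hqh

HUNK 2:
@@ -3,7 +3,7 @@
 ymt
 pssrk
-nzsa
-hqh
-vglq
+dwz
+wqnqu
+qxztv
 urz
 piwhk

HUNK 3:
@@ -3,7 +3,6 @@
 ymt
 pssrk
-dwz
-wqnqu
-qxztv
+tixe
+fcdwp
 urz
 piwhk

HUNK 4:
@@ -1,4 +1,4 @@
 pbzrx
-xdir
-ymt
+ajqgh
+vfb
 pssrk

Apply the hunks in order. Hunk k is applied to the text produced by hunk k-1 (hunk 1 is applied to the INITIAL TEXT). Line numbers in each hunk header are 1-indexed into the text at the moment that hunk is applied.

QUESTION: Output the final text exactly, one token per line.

Answer: pbzrx
ajqgh
vfb
pssrk
tixe
fcdwp
urz
piwhk
dqdmo

Derivation:
Hunk 1: at line 4 remove [onvz,ezk] add [nzsa] -> 10 lines: pbzrx xdir ymt pssrk nzsa hqh vglq urz piwhk dqdmo
Hunk 2: at line 3 remove [nzsa,hqh,vglq] add [dwz,wqnqu,qxztv] -> 10 lines: pbzrx xdir ymt pssrk dwz wqnqu qxztv urz piwhk dqdmo
Hunk 3: at line 3 remove [dwz,wqnqu,qxztv] add [tixe,fcdwp] -> 9 lines: pbzrx xdir ymt pssrk tixe fcdwp urz piwhk dqdmo
Hunk 4: at line 1 remove [xdir,ymt] add [ajqgh,vfb] -> 9 lines: pbzrx ajqgh vfb pssrk tixe fcdwp urz piwhk dqdmo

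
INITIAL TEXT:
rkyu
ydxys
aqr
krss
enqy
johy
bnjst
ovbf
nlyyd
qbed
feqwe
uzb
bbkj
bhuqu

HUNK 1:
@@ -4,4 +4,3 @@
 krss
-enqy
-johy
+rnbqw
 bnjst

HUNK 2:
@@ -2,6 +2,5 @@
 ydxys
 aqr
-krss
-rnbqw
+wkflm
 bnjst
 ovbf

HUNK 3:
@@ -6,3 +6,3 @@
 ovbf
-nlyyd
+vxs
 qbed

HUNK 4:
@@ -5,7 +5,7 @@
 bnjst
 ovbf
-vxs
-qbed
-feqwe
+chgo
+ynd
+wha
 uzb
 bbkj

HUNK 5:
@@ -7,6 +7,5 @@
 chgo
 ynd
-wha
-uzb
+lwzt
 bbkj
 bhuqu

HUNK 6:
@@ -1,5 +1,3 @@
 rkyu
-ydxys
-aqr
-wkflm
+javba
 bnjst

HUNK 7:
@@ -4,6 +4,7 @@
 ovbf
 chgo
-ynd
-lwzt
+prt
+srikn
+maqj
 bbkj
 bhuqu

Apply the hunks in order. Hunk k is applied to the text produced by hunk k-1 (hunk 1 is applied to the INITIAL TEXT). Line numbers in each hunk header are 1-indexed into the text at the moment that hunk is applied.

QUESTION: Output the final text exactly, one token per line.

Hunk 1: at line 4 remove [enqy,johy] add [rnbqw] -> 13 lines: rkyu ydxys aqr krss rnbqw bnjst ovbf nlyyd qbed feqwe uzb bbkj bhuqu
Hunk 2: at line 2 remove [krss,rnbqw] add [wkflm] -> 12 lines: rkyu ydxys aqr wkflm bnjst ovbf nlyyd qbed feqwe uzb bbkj bhuqu
Hunk 3: at line 6 remove [nlyyd] add [vxs] -> 12 lines: rkyu ydxys aqr wkflm bnjst ovbf vxs qbed feqwe uzb bbkj bhuqu
Hunk 4: at line 5 remove [vxs,qbed,feqwe] add [chgo,ynd,wha] -> 12 lines: rkyu ydxys aqr wkflm bnjst ovbf chgo ynd wha uzb bbkj bhuqu
Hunk 5: at line 7 remove [wha,uzb] add [lwzt] -> 11 lines: rkyu ydxys aqr wkflm bnjst ovbf chgo ynd lwzt bbkj bhuqu
Hunk 6: at line 1 remove [ydxys,aqr,wkflm] add [javba] -> 9 lines: rkyu javba bnjst ovbf chgo ynd lwzt bbkj bhuqu
Hunk 7: at line 4 remove [ynd,lwzt] add [prt,srikn,maqj] -> 10 lines: rkyu javba bnjst ovbf chgo prt srikn maqj bbkj bhuqu

Answer: rkyu
javba
bnjst
ovbf
chgo
prt
srikn
maqj
bbkj
bhuqu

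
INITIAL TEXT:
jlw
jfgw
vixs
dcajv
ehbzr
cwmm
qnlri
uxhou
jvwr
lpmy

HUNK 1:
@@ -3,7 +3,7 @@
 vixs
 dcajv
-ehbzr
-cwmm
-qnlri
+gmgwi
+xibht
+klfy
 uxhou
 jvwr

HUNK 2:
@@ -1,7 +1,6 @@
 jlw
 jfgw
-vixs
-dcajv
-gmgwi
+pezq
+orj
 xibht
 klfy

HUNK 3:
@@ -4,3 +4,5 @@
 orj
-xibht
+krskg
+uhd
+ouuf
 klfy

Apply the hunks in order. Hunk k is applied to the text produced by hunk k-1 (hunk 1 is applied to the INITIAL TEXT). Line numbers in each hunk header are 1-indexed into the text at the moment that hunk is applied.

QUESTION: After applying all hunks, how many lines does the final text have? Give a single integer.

Hunk 1: at line 3 remove [ehbzr,cwmm,qnlri] add [gmgwi,xibht,klfy] -> 10 lines: jlw jfgw vixs dcajv gmgwi xibht klfy uxhou jvwr lpmy
Hunk 2: at line 1 remove [vixs,dcajv,gmgwi] add [pezq,orj] -> 9 lines: jlw jfgw pezq orj xibht klfy uxhou jvwr lpmy
Hunk 3: at line 4 remove [xibht] add [krskg,uhd,ouuf] -> 11 lines: jlw jfgw pezq orj krskg uhd ouuf klfy uxhou jvwr lpmy
Final line count: 11

Answer: 11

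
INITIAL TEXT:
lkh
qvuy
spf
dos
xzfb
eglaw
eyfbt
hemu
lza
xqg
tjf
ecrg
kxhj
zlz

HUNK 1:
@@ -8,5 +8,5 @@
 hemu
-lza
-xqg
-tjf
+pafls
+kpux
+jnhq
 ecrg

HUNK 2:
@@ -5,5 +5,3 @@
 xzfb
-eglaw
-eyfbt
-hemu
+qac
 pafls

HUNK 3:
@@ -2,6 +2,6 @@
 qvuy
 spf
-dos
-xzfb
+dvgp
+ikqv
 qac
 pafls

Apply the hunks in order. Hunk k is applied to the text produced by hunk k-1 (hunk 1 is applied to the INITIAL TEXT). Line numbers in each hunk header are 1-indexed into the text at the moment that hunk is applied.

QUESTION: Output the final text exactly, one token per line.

Answer: lkh
qvuy
spf
dvgp
ikqv
qac
pafls
kpux
jnhq
ecrg
kxhj
zlz

Derivation:
Hunk 1: at line 8 remove [lza,xqg,tjf] add [pafls,kpux,jnhq] -> 14 lines: lkh qvuy spf dos xzfb eglaw eyfbt hemu pafls kpux jnhq ecrg kxhj zlz
Hunk 2: at line 5 remove [eglaw,eyfbt,hemu] add [qac] -> 12 lines: lkh qvuy spf dos xzfb qac pafls kpux jnhq ecrg kxhj zlz
Hunk 3: at line 2 remove [dos,xzfb] add [dvgp,ikqv] -> 12 lines: lkh qvuy spf dvgp ikqv qac pafls kpux jnhq ecrg kxhj zlz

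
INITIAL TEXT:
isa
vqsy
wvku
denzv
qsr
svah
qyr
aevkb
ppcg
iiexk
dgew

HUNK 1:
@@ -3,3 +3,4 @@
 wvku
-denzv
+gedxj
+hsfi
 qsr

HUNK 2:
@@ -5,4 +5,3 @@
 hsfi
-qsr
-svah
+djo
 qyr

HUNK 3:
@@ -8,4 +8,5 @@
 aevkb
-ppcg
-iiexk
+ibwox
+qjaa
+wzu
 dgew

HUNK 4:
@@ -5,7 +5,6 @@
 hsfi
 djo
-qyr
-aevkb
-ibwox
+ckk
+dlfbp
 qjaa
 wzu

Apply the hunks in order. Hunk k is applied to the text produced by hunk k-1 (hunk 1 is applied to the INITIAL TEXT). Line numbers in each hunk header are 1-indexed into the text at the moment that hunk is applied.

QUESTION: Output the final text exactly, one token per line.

Answer: isa
vqsy
wvku
gedxj
hsfi
djo
ckk
dlfbp
qjaa
wzu
dgew

Derivation:
Hunk 1: at line 3 remove [denzv] add [gedxj,hsfi] -> 12 lines: isa vqsy wvku gedxj hsfi qsr svah qyr aevkb ppcg iiexk dgew
Hunk 2: at line 5 remove [qsr,svah] add [djo] -> 11 lines: isa vqsy wvku gedxj hsfi djo qyr aevkb ppcg iiexk dgew
Hunk 3: at line 8 remove [ppcg,iiexk] add [ibwox,qjaa,wzu] -> 12 lines: isa vqsy wvku gedxj hsfi djo qyr aevkb ibwox qjaa wzu dgew
Hunk 4: at line 5 remove [qyr,aevkb,ibwox] add [ckk,dlfbp] -> 11 lines: isa vqsy wvku gedxj hsfi djo ckk dlfbp qjaa wzu dgew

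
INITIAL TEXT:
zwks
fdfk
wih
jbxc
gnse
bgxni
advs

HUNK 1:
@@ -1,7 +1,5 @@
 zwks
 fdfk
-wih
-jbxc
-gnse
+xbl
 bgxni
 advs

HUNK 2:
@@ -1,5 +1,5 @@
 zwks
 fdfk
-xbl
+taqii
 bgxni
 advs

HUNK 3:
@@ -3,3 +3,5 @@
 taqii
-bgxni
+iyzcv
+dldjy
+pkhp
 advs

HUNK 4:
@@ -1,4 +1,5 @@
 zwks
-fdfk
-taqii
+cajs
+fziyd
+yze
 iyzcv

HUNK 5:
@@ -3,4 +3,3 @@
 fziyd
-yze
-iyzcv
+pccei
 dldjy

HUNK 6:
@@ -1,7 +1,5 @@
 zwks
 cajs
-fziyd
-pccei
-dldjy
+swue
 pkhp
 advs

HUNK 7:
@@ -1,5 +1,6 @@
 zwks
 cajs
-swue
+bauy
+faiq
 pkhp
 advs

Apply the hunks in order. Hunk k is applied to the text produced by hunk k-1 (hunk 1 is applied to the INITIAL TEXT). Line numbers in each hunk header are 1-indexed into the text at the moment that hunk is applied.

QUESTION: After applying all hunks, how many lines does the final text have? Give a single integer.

Answer: 6

Derivation:
Hunk 1: at line 1 remove [wih,jbxc,gnse] add [xbl] -> 5 lines: zwks fdfk xbl bgxni advs
Hunk 2: at line 1 remove [xbl] add [taqii] -> 5 lines: zwks fdfk taqii bgxni advs
Hunk 3: at line 3 remove [bgxni] add [iyzcv,dldjy,pkhp] -> 7 lines: zwks fdfk taqii iyzcv dldjy pkhp advs
Hunk 4: at line 1 remove [fdfk,taqii] add [cajs,fziyd,yze] -> 8 lines: zwks cajs fziyd yze iyzcv dldjy pkhp advs
Hunk 5: at line 3 remove [yze,iyzcv] add [pccei] -> 7 lines: zwks cajs fziyd pccei dldjy pkhp advs
Hunk 6: at line 1 remove [fziyd,pccei,dldjy] add [swue] -> 5 lines: zwks cajs swue pkhp advs
Hunk 7: at line 1 remove [swue] add [bauy,faiq] -> 6 lines: zwks cajs bauy faiq pkhp advs
Final line count: 6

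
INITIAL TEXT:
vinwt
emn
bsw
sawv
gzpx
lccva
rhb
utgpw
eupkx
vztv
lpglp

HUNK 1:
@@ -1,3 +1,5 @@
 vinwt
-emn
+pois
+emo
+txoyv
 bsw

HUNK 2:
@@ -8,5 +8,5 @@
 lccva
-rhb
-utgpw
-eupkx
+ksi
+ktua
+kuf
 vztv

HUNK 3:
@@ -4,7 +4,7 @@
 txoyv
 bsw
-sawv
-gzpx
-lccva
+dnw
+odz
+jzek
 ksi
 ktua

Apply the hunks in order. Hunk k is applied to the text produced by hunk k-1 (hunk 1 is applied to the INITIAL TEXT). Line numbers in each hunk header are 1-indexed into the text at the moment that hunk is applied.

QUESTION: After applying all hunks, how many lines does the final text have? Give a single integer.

Answer: 13

Derivation:
Hunk 1: at line 1 remove [emn] add [pois,emo,txoyv] -> 13 lines: vinwt pois emo txoyv bsw sawv gzpx lccva rhb utgpw eupkx vztv lpglp
Hunk 2: at line 8 remove [rhb,utgpw,eupkx] add [ksi,ktua,kuf] -> 13 lines: vinwt pois emo txoyv bsw sawv gzpx lccva ksi ktua kuf vztv lpglp
Hunk 3: at line 4 remove [sawv,gzpx,lccva] add [dnw,odz,jzek] -> 13 lines: vinwt pois emo txoyv bsw dnw odz jzek ksi ktua kuf vztv lpglp
Final line count: 13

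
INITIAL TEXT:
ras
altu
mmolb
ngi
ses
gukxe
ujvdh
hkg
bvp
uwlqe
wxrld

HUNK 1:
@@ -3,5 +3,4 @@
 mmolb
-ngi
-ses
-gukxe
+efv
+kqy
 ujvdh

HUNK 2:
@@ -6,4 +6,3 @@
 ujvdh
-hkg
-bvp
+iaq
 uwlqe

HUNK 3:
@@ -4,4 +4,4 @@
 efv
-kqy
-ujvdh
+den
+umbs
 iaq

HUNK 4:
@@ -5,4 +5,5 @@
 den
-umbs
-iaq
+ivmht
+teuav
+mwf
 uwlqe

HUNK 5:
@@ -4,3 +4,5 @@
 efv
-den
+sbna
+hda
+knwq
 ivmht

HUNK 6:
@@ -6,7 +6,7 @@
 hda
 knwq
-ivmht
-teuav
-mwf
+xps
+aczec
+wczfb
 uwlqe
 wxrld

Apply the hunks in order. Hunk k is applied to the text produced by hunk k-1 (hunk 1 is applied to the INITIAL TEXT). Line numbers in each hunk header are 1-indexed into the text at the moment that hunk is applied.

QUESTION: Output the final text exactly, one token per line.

Answer: ras
altu
mmolb
efv
sbna
hda
knwq
xps
aczec
wczfb
uwlqe
wxrld

Derivation:
Hunk 1: at line 3 remove [ngi,ses,gukxe] add [efv,kqy] -> 10 lines: ras altu mmolb efv kqy ujvdh hkg bvp uwlqe wxrld
Hunk 2: at line 6 remove [hkg,bvp] add [iaq] -> 9 lines: ras altu mmolb efv kqy ujvdh iaq uwlqe wxrld
Hunk 3: at line 4 remove [kqy,ujvdh] add [den,umbs] -> 9 lines: ras altu mmolb efv den umbs iaq uwlqe wxrld
Hunk 4: at line 5 remove [umbs,iaq] add [ivmht,teuav,mwf] -> 10 lines: ras altu mmolb efv den ivmht teuav mwf uwlqe wxrld
Hunk 5: at line 4 remove [den] add [sbna,hda,knwq] -> 12 lines: ras altu mmolb efv sbna hda knwq ivmht teuav mwf uwlqe wxrld
Hunk 6: at line 6 remove [ivmht,teuav,mwf] add [xps,aczec,wczfb] -> 12 lines: ras altu mmolb efv sbna hda knwq xps aczec wczfb uwlqe wxrld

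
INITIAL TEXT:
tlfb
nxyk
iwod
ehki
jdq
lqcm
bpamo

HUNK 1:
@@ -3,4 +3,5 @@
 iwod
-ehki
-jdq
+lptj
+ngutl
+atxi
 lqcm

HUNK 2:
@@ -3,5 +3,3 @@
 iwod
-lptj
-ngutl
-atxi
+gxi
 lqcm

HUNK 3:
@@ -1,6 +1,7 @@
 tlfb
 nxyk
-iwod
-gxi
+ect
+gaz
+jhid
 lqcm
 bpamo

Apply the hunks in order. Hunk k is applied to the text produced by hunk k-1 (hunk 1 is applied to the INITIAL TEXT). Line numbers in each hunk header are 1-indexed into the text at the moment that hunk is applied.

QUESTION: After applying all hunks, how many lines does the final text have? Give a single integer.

Answer: 7

Derivation:
Hunk 1: at line 3 remove [ehki,jdq] add [lptj,ngutl,atxi] -> 8 lines: tlfb nxyk iwod lptj ngutl atxi lqcm bpamo
Hunk 2: at line 3 remove [lptj,ngutl,atxi] add [gxi] -> 6 lines: tlfb nxyk iwod gxi lqcm bpamo
Hunk 3: at line 1 remove [iwod,gxi] add [ect,gaz,jhid] -> 7 lines: tlfb nxyk ect gaz jhid lqcm bpamo
Final line count: 7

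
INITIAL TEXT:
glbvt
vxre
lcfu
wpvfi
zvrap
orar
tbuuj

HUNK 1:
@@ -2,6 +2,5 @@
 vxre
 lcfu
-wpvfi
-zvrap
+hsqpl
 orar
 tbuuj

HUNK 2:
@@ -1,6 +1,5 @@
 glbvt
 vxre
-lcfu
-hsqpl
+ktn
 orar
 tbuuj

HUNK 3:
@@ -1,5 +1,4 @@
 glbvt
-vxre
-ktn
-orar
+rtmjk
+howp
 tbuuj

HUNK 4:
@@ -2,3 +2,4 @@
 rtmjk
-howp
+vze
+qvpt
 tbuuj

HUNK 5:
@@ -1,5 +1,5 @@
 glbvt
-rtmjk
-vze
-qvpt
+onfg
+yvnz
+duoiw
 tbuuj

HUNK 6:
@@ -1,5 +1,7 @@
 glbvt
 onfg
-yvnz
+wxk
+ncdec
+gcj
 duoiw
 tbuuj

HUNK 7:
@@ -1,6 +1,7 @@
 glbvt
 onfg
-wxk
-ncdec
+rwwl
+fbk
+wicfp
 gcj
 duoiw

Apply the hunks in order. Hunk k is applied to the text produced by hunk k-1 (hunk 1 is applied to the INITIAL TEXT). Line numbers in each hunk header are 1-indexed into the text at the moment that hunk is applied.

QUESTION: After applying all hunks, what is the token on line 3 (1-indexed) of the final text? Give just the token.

Hunk 1: at line 2 remove [wpvfi,zvrap] add [hsqpl] -> 6 lines: glbvt vxre lcfu hsqpl orar tbuuj
Hunk 2: at line 1 remove [lcfu,hsqpl] add [ktn] -> 5 lines: glbvt vxre ktn orar tbuuj
Hunk 3: at line 1 remove [vxre,ktn,orar] add [rtmjk,howp] -> 4 lines: glbvt rtmjk howp tbuuj
Hunk 4: at line 2 remove [howp] add [vze,qvpt] -> 5 lines: glbvt rtmjk vze qvpt tbuuj
Hunk 5: at line 1 remove [rtmjk,vze,qvpt] add [onfg,yvnz,duoiw] -> 5 lines: glbvt onfg yvnz duoiw tbuuj
Hunk 6: at line 1 remove [yvnz] add [wxk,ncdec,gcj] -> 7 lines: glbvt onfg wxk ncdec gcj duoiw tbuuj
Hunk 7: at line 1 remove [wxk,ncdec] add [rwwl,fbk,wicfp] -> 8 lines: glbvt onfg rwwl fbk wicfp gcj duoiw tbuuj
Final line 3: rwwl

Answer: rwwl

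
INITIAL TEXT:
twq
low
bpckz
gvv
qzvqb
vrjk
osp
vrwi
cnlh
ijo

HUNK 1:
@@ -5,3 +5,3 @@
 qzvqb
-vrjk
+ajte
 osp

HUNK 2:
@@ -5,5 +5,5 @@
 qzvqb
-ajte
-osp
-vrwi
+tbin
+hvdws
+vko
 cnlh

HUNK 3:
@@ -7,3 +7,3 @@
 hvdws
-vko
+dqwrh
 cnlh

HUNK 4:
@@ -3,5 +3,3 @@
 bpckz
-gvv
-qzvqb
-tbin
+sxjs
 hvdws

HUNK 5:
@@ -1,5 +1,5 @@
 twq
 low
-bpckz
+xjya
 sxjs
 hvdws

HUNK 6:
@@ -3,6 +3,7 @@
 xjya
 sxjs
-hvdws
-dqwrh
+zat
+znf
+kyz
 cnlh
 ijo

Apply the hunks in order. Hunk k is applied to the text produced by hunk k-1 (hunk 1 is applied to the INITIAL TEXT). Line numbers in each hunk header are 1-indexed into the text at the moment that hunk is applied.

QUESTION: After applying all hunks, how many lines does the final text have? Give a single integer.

Answer: 9

Derivation:
Hunk 1: at line 5 remove [vrjk] add [ajte] -> 10 lines: twq low bpckz gvv qzvqb ajte osp vrwi cnlh ijo
Hunk 2: at line 5 remove [ajte,osp,vrwi] add [tbin,hvdws,vko] -> 10 lines: twq low bpckz gvv qzvqb tbin hvdws vko cnlh ijo
Hunk 3: at line 7 remove [vko] add [dqwrh] -> 10 lines: twq low bpckz gvv qzvqb tbin hvdws dqwrh cnlh ijo
Hunk 4: at line 3 remove [gvv,qzvqb,tbin] add [sxjs] -> 8 lines: twq low bpckz sxjs hvdws dqwrh cnlh ijo
Hunk 5: at line 1 remove [bpckz] add [xjya] -> 8 lines: twq low xjya sxjs hvdws dqwrh cnlh ijo
Hunk 6: at line 3 remove [hvdws,dqwrh] add [zat,znf,kyz] -> 9 lines: twq low xjya sxjs zat znf kyz cnlh ijo
Final line count: 9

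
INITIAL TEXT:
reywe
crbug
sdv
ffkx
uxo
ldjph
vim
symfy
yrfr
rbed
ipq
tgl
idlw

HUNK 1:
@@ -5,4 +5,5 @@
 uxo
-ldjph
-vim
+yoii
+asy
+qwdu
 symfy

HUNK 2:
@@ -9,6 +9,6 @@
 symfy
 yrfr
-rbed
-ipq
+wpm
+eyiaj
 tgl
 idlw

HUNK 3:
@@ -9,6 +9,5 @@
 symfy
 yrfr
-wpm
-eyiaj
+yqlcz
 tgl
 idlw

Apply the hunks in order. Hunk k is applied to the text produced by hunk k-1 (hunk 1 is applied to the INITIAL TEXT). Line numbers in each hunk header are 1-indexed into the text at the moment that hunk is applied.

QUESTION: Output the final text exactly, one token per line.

Answer: reywe
crbug
sdv
ffkx
uxo
yoii
asy
qwdu
symfy
yrfr
yqlcz
tgl
idlw

Derivation:
Hunk 1: at line 5 remove [ldjph,vim] add [yoii,asy,qwdu] -> 14 lines: reywe crbug sdv ffkx uxo yoii asy qwdu symfy yrfr rbed ipq tgl idlw
Hunk 2: at line 9 remove [rbed,ipq] add [wpm,eyiaj] -> 14 lines: reywe crbug sdv ffkx uxo yoii asy qwdu symfy yrfr wpm eyiaj tgl idlw
Hunk 3: at line 9 remove [wpm,eyiaj] add [yqlcz] -> 13 lines: reywe crbug sdv ffkx uxo yoii asy qwdu symfy yrfr yqlcz tgl idlw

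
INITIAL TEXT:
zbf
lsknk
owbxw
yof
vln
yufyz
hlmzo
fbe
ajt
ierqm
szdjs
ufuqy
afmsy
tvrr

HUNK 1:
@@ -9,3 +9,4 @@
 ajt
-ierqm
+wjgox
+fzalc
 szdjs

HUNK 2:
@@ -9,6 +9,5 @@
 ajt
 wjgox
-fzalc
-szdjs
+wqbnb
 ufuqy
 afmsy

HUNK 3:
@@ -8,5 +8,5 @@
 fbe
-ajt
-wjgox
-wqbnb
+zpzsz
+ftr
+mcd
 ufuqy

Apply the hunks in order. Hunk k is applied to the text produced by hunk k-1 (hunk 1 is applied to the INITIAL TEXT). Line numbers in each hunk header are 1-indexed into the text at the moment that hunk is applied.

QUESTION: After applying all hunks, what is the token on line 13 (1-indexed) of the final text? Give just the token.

Hunk 1: at line 9 remove [ierqm] add [wjgox,fzalc] -> 15 lines: zbf lsknk owbxw yof vln yufyz hlmzo fbe ajt wjgox fzalc szdjs ufuqy afmsy tvrr
Hunk 2: at line 9 remove [fzalc,szdjs] add [wqbnb] -> 14 lines: zbf lsknk owbxw yof vln yufyz hlmzo fbe ajt wjgox wqbnb ufuqy afmsy tvrr
Hunk 3: at line 8 remove [ajt,wjgox,wqbnb] add [zpzsz,ftr,mcd] -> 14 lines: zbf lsknk owbxw yof vln yufyz hlmzo fbe zpzsz ftr mcd ufuqy afmsy tvrr
Final line 13: afmsy

Answer: afmsy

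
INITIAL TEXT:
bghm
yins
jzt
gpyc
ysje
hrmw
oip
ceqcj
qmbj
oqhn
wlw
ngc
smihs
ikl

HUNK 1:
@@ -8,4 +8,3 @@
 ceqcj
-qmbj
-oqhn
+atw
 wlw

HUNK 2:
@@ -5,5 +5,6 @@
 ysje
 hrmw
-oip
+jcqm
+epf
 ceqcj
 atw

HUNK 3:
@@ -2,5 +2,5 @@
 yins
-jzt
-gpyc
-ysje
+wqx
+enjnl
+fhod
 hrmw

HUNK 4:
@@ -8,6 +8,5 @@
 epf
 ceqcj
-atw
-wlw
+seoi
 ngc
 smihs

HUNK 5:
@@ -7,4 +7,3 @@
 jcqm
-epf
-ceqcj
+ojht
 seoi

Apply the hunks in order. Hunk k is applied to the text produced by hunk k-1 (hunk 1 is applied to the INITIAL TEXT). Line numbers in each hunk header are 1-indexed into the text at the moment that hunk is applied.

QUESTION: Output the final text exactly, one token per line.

Answer: bghm
yins
wqx
enjnl
fhod
hrmw
jcqm
ojht
seoi
ngc
smihs
ikl

Derivation:
Hunk 1: at line 8 remove [qmbj,oqhn] add [atw] -> 13 lines: bghm yins jzt gpyc ysje hrmw oip ceqcj atw wlw ngc smihs ikl
Hunk 2: at line 5 remove [oip] add [jcqm,epf] -> 14 lines: bghm yins jzt gpyc ysje hrmw jcqm epf ceqcj atw wlw ngc smihs ikl
Hunk 3: at line 2 remove [jzt,gpyc,ysje] add [wqx,enjnl,fhod] -> 14 lines: bghm yins wqx enjnl fhod hrmw jcqm epf ceqcj atw wlw ngc smihs ikl
Hunk 4: at line 8 remove [atw,wlw] add [seoi] -> 13 lines: bghm yins wqx enjnl fhod hrmw jcqm epf ceqcj seoi ngc smihs ikl
Hunk 5: at line 7 remove [epf,ceqcj] add [ojht] -> 12 lines: bghm yins wqx enjnl fhod hrmw jcqm ojht seoi ngc smihs ikl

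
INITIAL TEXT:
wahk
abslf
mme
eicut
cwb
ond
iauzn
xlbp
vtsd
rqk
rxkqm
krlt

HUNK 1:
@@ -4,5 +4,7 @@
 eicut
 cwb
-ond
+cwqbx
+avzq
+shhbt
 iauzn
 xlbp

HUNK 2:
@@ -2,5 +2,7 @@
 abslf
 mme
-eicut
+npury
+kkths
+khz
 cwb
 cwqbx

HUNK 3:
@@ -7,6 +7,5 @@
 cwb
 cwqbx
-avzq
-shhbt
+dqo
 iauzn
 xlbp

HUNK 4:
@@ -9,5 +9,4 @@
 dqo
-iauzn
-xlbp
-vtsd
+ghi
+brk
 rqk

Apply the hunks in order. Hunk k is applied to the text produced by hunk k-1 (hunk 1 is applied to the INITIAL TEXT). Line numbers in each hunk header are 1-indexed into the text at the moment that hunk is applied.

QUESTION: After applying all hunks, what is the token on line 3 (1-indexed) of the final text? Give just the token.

Answer: mme

Derivation:
Hunk 1: at line 4 remove [ond] add [cwqbx,avzq,shhbt] -> 14 lines: wahk abslf mme eicut cwb cwqbx avzq shhbt iauzn xlbp vtsd rqk rxkqm krlt
Hunk 2: at line 2 remove [eicut] add [npury,kkths,khz] -> 16 lines: wahk abslf mme npury kkths khz cwb cwqbx avzq shhbt iauzn xlbp vtsd rqk rxkqm krlt
Hunk 3: at line 7 remove [avzq,shhbt] add [dqo] -> 15 lines: wahk abslf mme npury kkths khz cwb cwqbx dqo iauzn xlbp vtsd rqk rxkqm krlt
Hunk 4: at line 9 remove [iauzn,xlbp,vtsd] add [ghi,brk] -> 14 lines: wahk abslf mme npury kkths khz cwb cwqbx dqo ghi brk rqk rxkqm krlt
Final line 3: mme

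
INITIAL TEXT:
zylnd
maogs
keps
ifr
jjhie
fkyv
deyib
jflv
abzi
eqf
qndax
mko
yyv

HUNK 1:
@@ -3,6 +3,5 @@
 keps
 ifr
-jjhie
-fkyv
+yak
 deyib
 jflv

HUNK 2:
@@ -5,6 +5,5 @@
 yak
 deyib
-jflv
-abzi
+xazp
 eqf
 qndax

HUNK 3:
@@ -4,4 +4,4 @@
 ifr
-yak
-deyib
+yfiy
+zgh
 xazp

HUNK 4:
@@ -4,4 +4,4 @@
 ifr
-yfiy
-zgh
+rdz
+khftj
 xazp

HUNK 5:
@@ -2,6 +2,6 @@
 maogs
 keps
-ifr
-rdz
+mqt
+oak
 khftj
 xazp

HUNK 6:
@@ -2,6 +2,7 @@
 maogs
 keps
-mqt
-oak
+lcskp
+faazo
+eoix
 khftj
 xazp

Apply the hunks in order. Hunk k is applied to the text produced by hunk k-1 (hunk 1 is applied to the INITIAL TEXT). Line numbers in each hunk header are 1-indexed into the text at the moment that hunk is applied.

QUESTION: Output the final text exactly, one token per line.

Hunk 1: at line 3 remove [jjhie,fkyv] add [yak] -> 12 lines: zylnd maogs keps ifr yak deyib jflv abzi eqf qndax mko yyv
Hunk 2: at line 5 remove [jflv,abzi] add [xazp] -> 11 lines: zylnd maogs keps ifr yak deyib xazp eqf qndax mko yyv
Hunk 3: at line 4 remove [yak,deyib] add [yfiy,zgh] -> 11 lines: zylnd maogs keps ifr yfiy zgh xazp eqf qndax mko yyv
Hunk 4: at line 4 remove [yfiy,zgh] add [rdz,khftj] -> 11 lines: zylnd maogs keps ifr rdz khftj xazp eqf qndax mko yyv
Hunk 5: at line 2 remove [ifr,rdz] add [mqt,oak] -> 11 lines: zylnd maogs keps mqt oak khftj xazp eqf qndax mko yyv
Hunk 6: at line 2 remove [mqt,oak] add [lcskp,faazo,eoix] -> 12 lines: zylnd maogs keps lcskp faazo eoix khftj xazp eqf qndax mko yyv

Answer: zylnd
maogs
keps
lcskp
faazo
eoix
khftj
xazp
eqf
qndax
mko
yyv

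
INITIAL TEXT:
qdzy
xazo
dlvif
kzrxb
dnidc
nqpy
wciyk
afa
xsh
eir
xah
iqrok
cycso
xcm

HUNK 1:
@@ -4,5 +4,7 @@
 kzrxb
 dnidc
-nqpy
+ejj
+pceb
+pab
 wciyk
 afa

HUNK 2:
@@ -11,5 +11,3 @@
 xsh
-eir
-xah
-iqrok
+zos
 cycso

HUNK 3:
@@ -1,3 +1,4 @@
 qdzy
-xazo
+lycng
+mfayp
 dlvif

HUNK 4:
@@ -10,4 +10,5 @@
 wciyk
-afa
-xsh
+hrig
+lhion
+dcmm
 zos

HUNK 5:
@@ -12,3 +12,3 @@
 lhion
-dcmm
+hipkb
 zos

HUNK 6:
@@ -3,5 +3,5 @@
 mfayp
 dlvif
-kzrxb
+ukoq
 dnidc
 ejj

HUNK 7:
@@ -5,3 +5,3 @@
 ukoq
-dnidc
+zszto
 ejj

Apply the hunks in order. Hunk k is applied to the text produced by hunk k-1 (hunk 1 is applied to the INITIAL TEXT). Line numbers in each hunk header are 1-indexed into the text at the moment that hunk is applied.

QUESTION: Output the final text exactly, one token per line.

Answer: qdzy
lycng
mfayp
dlvif
ukoq
zszto
ejj
pceb
pab
wciyk
hrig
lhion
hipkb
zos
cycso
xcm

Derivation:
Hunk 1: at line 4 remove [nqpy] add [ejj,pceb,pab] -> 16 lines: qdzy xazo dlvif kzrxb dnidc ejj pceb pab wciyk afa xsh eir xah iqrok cycso xcm
Hunk 2: at line 11 remove [eir,xah,iqrok] add [zos] -> 14 lines: qdzy xazo dlvif kzrxb dnidc ejj pceb pab wciyk afa xsh zos cycso xcm
Hunk 3: at line 1 remove [xazo] add [lycng,mfayp] -> 15 lines: qdzy lycng mfayp dlvif kzrxb dnidc ejj pceb pab wciyk afa xsh zos cycso xcm
Hunk 4: at line 10 remove [afa,xsh] add [hrig,lhion,dcmm] -> 16 lines: qdzy lycng mfayp dlvif kzrxb dnidc ejj pceb pab wciyk hrig lhion dcmm zos cycso xcm
Hunk 5: at line 12 remove [dcmm] add [hipkb] -> 16 lines: qdzy lycng mfayp dlvif kzrxb dnidc ejj pceb pab wciyk hrig lhion hipkb zos cycso xcm
Hunk 6: at line 3 remove [kzrxb] add [ukoq] -> 16 lines: qdzy lycng mfayp dlvif ukoq dnidc ejj pceb pab wciyk hrig lhion hipkb zos cycso xcm
Hunk 7: at line 5 remove [dnidc] add [zszto] -> 16 lines: qdzy lycng mfayp dlvif ukoq zszto ejj pceb pab wciyk hrig lhion hipkb zos cycso xcm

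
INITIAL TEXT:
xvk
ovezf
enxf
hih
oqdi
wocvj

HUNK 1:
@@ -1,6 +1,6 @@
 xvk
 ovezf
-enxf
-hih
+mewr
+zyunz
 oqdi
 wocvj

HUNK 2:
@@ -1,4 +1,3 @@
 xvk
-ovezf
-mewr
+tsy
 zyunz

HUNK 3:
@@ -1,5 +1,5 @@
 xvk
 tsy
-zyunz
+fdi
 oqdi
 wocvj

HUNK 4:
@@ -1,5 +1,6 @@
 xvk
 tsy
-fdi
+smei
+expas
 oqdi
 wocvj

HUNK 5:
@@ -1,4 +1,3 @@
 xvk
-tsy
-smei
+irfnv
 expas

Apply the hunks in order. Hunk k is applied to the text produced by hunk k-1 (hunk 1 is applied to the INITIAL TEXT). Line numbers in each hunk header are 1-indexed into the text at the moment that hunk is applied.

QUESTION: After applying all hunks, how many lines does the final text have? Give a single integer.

Answer: 5

Derivation:
Hunk 1: at line 1 remove [enxf,hih] add [mewr,zyunz] -> 6 lines: xvk ovezf mewr zyunz oqdi wocvj
Hunk 2: at line 1 remove [ovezf,mewr] add [tsy] -> 5 lines: xvk tsy zyunz oqdi wocvj
Hunk 3: at line 1 remove [zyunz] add [fdi] -> 5 lines: xvk tsy fdi oqdi wocvj
Hunk 4: at line 1 remove [fdi] add [smei,expas] -> 6 lines: xvk tsy smei expas oqdi wocvj
Hunk 5: at line 1 remove [tsy,smei] add [irfnv] -> 5 lines: xvk irfnv expas oqdi wocvj
Final line count: 5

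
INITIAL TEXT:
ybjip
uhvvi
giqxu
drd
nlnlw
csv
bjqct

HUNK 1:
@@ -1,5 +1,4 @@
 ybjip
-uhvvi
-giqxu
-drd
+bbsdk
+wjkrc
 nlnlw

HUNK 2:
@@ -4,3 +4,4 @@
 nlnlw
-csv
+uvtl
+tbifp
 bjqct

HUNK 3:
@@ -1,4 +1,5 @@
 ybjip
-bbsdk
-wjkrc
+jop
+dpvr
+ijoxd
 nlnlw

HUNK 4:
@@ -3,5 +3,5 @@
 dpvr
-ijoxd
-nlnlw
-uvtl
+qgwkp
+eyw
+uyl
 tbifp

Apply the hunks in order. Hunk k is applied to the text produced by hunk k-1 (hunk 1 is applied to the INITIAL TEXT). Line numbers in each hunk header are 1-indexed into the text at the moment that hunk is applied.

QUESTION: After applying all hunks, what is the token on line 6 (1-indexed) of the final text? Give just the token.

Answer: uyl

Derivation:
Hunk 1: at line 1 remove [uhvvi,giqxu,drd] add [bbsdk,wjkrc] -> 6 lines: ybjip bbsdk wjkrc nlnlw csv bjqct
Hunk 2: at line 4 remove [csv] add [uvtl,tbifp] -> 7 lines: ybjip bbsdk wjkrc nlnlw uvtl tbifp bjqct
Hunk 3: at line 1 remove [bbsdk,wjkrc] add [jop,dpvr,ijoxd] -> 8 lines: ybjip jop dpvr ijoxd nlnlw uvtl tbifp bjqct
Hunk 4: at line 3 remove [ijoxd,nlnlw,uvtl] add [qgwkp,eyw,uyl] -> 8 lines: ybjip jop dpvr qgwkp eyw uyl tbifp bjqct
Final line 6: uyl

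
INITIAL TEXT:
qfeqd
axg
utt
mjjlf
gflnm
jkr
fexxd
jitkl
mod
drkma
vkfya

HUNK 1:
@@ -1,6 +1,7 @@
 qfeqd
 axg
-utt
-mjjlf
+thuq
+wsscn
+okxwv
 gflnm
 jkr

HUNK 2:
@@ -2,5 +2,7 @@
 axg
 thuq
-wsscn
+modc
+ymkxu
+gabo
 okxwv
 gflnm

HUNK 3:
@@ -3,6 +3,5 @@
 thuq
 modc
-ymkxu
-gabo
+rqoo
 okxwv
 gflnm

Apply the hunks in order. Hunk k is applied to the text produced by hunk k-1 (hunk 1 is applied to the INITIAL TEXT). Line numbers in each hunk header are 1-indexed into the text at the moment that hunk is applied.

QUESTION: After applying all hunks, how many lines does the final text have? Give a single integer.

Hunk 1: at line 1 remove [utt,mjjlf] add [thuq,wsscn,okxwv] -> 12 lines: qfeqd axg thuq wsscn okxwv gflnm jkr fexxd jitkl mod drkma vkfya
Hunk 2: at line 2 remove [wsscn] add [modc,ymkxu,gabo] -> 14 lines: qfeqd axg thuq modc ymkxu gabo okxwv gflnm jkr fexxd jitkl mod drkma vkfya
Hunk 3: at line 3 remove [ymkxu,gabo] add [rqoo] -> 13 lines: qfeqd axg thuq modc rqoo okxwv gflnm jkr fexxd jitkl mod drkma vkfya
Final line count: 13

Answer: 13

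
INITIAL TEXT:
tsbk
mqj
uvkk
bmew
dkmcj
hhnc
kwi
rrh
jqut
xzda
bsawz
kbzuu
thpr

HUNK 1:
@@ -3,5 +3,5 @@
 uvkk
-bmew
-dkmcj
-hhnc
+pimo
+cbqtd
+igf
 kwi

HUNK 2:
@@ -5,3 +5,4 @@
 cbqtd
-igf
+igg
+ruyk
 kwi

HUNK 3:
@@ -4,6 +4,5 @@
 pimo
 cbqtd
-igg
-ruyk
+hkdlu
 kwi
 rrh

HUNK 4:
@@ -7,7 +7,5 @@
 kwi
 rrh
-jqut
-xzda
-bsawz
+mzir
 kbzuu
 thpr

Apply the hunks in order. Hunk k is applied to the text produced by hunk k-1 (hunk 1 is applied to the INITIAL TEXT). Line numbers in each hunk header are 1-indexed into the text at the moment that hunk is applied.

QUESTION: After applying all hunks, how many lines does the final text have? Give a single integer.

Hunk 1: at line 3 remove [bmew,dkmcj,hhnc] add [pimo,cbqtd,igf] -> 13 lines: tsbk mqj uvkk pimo cbqtd igf kwi rrh jqut xzda bsawz kbzuu thpr
Hunk 2: at line 5 remove [igf] add [igg,ruyk] -> 14 lines: tsbk mqj uvkk pimo cbqtd igg ruyk kwi rrh jqut xzda bsawz kbzuu thpr
Hunk 3: at line 4 remove [igg,ruyk] add [hkdlu] -> 13 lines: tsbk mqj uvkk pimo cbqtd hkdlu kwi rrh jqut xzda bsawz kbzuu thpr
Hunk 4: at line 7 remove [jqut,xzda,bsawz] add [mzir] -> 11 lines: tsbk mqj uvkk pimo cbqtd hkdlu kwi rrh mzir kbzuu thpr
Final line count: 11

Answer: 11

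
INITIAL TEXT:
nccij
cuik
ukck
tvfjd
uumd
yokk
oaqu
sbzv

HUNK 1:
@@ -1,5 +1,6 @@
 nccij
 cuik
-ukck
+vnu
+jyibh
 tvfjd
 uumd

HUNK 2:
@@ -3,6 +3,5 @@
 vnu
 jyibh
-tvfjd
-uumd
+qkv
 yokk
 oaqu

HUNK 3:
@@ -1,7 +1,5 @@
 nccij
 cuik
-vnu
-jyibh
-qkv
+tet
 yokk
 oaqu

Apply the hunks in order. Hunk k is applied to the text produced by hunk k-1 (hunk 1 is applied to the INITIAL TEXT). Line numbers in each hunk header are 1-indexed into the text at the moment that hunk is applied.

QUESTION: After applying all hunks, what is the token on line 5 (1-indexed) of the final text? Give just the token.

Answer: oaqu

Derivation:
Hunk 1: at line 1 remove [ukck] add [vnu,jyibh] -> 9 lines: nccij cuik vnu jyibh tvfjd uumd yokk oaqu sbzv
Hunk 2: at line 3 remove [tvfjd,uumd] add [qkv] -> 8 lines: nccij cuik vnu jyibh qkv yokk oaqu sbzv
Hunk 3: at line 1 remove [vnu,jyibh,qkv] add [tet] -> 6 lines: nccij cuik tet yokk oaqu sbzv
Final line 5: oaqu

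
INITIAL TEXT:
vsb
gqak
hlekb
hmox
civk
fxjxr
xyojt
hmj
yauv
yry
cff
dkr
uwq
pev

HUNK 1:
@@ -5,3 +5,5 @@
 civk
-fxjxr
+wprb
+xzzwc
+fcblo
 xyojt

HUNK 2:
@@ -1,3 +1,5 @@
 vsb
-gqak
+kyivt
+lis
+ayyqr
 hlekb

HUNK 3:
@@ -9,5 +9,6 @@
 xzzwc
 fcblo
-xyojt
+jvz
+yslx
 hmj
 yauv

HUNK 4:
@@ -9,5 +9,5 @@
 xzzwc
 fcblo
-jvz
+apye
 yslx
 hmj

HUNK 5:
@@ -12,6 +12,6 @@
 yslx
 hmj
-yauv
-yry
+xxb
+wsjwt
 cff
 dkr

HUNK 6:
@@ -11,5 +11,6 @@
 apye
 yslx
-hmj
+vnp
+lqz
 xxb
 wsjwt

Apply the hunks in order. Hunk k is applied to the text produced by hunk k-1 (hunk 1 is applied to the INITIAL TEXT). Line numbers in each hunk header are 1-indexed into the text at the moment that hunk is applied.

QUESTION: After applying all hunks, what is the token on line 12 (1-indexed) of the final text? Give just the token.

Answer: yslx

Derivation:
Hunk 1: at line 5 remove [fxjxr] add [wprb,xzzwc,fcblo] -> 16 lines: vsb gqak hlekb hmox civk wprb xzzwc fcblo xyojt hmj yauv yry cff dkr uwq pev
Hunk 2: at line 1 remove [gqak] add [kyivt,lis,ayyqr] -> 18 lines: vsb kyivt lis ayyqr hlekb hmox civk wprb xzzwc fcblo xyojt hmj yauv yry cff dkr uwq pev
Hunk 3: at line 9 remove [xyojt] add [jvz,yslx] -> 19 lines: vsb kyivt lis ayyqr hlekb hmox civk wprb xzzwc fcblo jvz yslx hmj yauv yry cff dkr uwq pev
Hunk 4: at line 9 remove [jvz] add [apye] -> 19 lines: vsb kyivt lis ayyqr hlekb hmox civk wprb xzzwc fcblo apye yslx hmj yauv yry cff dkr uwq pev
Hunk 5: at line 12 remove [yauv,yry] add [xxb,wsjwt] -> 19 lines: vsb kyivt lis ayyqr hlekb hmox civk wprb xzzwc fcblo apye yslx hmj xxb wsjwt cff dkr uwq pev
Hunk 6: at line 11 remove [hmj] add [vnp,lqz] -> 20 lines: vsb kyivt lis ayyqr hlekb hmox civk wprb xzzwc fcblo apye yslx vnp lqz xxb wsjwt cff dkr uwq pev
Final line 12: yslx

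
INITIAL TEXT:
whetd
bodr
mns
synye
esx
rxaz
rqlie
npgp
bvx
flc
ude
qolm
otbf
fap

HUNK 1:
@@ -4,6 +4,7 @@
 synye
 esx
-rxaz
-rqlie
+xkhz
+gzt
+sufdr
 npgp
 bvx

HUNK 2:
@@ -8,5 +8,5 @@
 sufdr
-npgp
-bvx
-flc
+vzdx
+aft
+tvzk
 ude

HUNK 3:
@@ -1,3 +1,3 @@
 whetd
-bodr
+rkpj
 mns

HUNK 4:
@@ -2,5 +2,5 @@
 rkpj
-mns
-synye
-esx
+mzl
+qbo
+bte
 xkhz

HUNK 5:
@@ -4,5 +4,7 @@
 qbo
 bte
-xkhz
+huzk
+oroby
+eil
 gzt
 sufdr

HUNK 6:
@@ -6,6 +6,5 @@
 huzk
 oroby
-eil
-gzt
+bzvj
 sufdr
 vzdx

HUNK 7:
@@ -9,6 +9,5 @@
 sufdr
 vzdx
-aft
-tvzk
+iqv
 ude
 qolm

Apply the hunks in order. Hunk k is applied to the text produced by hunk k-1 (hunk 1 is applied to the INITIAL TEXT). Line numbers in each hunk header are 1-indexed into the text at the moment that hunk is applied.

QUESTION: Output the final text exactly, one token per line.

Answer: whetd
rkpj
mzl
qbo
bte
huzk
oroby
bzvj
sufdr
vzdx
iqv
ude
qolm
otbf
fap

Derivation:
Hunk 1: at line 4 remove [rxaz,rqlie] add [xkhz,gzt,sufdr] -> 15 lines: whetd bodr mns synye esx xkhz gzt sufdr npgp bvx flc ude qolm otbf fap
Hunk 2: at line 8 remove [npgp,bvx,flc] add [vzdx,aft,tvzk] -> 15 lines: whetd bodr mns synye esx xkhz gzt sufdr vzdx aft tvzk ude qolm otbf fap
Hunk 3: at line 1 remove [bodr] add [rkpj] -> 15 lines: whetd rkpj mns synye esx xkhz gzt sufdr vzdx aft tvzk ude qolm otbf fap
Hunk 4: at line 2 remove [mns,synye,esx] add [mzl,qbo,bte] -> 15 lines: whetd rkpj mzl qbo bte xkhz gzt sufdr vzdx aft tvzk ude qolm otbf fap
Hunk 5: at line 4 remove [xkhz] add [huzk,oroby,eil] -> 17 lines: whetd rkpj mzl qbo bte huzk oroby eil gzt sufdr vzdx aft tvzk ude qolm otbf fap
Hunk 6: at line 6 remove [eil,gzt] add [bzvj] -> 16 lines: whetd rkpj mzl qbo bte huzk oroby bzvj sufdr vzdx aft tvzk ude qolm otbf fap
Hunk 7: at line 9 remove [aft,tvzk] add [iqv] -> 15 lines: whetd rkpj mzl qbo bte huzk oroby bzvj sufdr vzdx iqv ude qolm otbf fap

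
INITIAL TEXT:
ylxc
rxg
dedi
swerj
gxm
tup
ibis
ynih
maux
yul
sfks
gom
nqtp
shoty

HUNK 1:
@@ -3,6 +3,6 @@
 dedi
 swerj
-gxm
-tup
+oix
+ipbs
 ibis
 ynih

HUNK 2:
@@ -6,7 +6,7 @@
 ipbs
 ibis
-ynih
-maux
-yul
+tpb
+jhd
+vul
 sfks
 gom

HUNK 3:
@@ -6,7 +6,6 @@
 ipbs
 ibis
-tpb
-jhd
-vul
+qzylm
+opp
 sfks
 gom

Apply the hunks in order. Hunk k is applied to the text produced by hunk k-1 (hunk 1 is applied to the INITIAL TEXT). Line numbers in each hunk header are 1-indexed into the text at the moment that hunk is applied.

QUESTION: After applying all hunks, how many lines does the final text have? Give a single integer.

Answer: 13

Derivation:
Hunk 1: at line 3 remove [gxm,tup] add [oix,ipbs] -> 14 lines: ylxc rxg dedi swerj oix ipbs ibis ynih maux yul sfks gom nqtp shoty
Hunk 2: at line 6 remove [ynih,maux,yul] add [tpb,jhd,vul] -> 14 lines: ylxc rxg dedi swerj oix ipbs ibis tpb jhd vul sfks gom nqtp shoty
Hunk 3: at line 6 remove [tpb,jhd,vul] add [qzylm,opp] -> 13 lines: ylxc rxg dedi swerj oix ipbs ibis qzylm opp sfks gom nqtp shoty
Final line count: 13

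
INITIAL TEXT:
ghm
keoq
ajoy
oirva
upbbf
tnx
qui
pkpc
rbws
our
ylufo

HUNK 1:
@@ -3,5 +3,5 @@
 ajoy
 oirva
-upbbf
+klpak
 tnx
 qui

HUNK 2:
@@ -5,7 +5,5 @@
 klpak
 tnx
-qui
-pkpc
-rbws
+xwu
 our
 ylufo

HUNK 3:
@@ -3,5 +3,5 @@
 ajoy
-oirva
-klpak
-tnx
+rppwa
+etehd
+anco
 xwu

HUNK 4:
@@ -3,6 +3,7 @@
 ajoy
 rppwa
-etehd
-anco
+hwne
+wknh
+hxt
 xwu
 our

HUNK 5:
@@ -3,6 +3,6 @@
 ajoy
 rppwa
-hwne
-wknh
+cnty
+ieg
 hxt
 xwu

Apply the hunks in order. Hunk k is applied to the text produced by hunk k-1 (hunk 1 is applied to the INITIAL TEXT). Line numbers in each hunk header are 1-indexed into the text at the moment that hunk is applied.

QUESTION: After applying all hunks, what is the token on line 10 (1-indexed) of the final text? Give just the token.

Hunk 1: at line 3 remove [upbbf] add [klpak] -> 11 lines: ghm keoq ajoy oirva klpak tnx qui pkpc rbws our ylufo
Hunk 2: at line 5 remove [qui,pkpc,rbws] add [xwu] -> 9 lines: ghm keoq ajoy oirva klpak tnx xwu our ylufo
Hunk 3: at line 3 remove [oirva,klpak,tnx] add [rppwa,etehd,anco] -> 9 lines: ghm keoq ajoy rppwa etehd anco xwu our ylufo
Hunk 4: at line 3 remove [etehd,anco] add [hwne,wknh,hxt] -> 10 lines: ghm keoq ajoy rppwa hwne wknh hxt xwu our ylufo
Hunk 5: at line 3 remove [hwne,wknh] add [cnty,ieg] -> 10 lines: ghm keoq ajoy rppwa cnty ieg hxt xwu our ylufo
Final line 10: ylufo

Answer: ylufo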